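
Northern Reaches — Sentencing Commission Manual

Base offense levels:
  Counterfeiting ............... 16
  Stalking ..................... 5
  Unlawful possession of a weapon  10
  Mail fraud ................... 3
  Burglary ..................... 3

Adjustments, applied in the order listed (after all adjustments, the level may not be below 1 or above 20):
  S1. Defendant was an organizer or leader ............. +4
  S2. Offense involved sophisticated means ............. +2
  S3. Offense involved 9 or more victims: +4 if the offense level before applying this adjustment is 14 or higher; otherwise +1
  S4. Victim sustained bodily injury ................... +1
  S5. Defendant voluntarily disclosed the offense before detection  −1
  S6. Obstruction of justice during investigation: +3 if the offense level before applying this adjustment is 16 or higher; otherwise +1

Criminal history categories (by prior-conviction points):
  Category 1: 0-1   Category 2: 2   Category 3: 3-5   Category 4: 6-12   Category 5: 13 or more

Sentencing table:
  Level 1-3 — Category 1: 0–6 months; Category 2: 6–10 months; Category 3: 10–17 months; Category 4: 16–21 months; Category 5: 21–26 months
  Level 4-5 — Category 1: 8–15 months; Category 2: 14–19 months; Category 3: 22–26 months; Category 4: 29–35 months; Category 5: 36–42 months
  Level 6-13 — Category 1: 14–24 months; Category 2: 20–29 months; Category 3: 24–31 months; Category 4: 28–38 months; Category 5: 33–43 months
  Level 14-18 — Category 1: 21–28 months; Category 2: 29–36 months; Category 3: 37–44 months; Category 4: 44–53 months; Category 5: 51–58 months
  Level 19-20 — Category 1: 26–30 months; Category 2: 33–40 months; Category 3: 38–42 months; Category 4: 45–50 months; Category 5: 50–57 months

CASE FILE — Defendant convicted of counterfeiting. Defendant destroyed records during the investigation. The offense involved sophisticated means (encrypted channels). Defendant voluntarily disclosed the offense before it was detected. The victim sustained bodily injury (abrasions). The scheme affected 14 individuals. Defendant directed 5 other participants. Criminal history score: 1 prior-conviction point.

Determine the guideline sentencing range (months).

26-30 months

Base offense level for counterfeiting: 16.
S1 applies: 16 + 4 = 20.
S2 applies: 20 + 2 = 22.
S3 applies (level before this adjustment is 22 ≥ 14, so +4): 22 + 4 = 26.
S4 applies: 26 + 1 = 27.
S5 applies: 27 − 1 = 26.
S6 applies (level before this adjustment is 26 ≥ 16, so +3): 26 + 3 = 29.
Level 29 exceeds the maximum of 20; capped at 20.
Final offense level: 20.
Criminal history: 1 prior point → Category 1 (0-1).
Level 20 falls in the 19-20 band.
Grid: Level 19-20 × Category 1 = 26-30 months.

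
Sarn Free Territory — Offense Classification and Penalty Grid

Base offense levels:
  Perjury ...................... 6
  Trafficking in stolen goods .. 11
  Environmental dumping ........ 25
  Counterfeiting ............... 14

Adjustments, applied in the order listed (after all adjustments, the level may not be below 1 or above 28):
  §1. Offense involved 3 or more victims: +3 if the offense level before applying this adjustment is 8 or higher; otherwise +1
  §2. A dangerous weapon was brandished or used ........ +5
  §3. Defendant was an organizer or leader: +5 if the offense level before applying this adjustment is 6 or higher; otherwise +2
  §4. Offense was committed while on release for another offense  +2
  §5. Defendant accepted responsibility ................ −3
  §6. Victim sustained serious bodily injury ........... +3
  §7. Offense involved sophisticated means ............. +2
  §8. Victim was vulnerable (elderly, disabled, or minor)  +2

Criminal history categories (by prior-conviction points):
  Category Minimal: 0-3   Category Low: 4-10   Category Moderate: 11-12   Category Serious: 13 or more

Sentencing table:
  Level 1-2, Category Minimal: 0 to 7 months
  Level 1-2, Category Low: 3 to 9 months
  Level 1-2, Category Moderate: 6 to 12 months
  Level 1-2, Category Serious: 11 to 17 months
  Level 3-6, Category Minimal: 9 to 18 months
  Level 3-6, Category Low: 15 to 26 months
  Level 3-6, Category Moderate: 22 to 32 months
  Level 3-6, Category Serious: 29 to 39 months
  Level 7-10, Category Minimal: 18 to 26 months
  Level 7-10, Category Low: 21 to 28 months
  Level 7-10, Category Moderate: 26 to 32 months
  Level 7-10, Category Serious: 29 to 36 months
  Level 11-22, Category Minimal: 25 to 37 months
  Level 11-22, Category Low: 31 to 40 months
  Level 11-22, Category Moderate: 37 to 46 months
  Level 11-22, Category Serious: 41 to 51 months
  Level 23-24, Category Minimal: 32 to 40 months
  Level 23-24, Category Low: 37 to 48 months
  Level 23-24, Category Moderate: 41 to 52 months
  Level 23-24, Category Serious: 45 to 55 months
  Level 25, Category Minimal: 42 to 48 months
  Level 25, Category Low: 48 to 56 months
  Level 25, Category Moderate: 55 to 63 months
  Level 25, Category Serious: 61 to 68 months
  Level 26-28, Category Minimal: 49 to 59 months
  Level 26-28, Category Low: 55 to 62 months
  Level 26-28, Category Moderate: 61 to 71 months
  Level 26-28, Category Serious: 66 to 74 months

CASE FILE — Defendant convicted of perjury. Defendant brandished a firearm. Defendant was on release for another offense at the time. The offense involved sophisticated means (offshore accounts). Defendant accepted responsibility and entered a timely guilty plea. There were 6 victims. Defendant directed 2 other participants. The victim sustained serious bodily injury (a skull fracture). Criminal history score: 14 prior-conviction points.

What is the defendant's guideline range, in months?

41-51 months

Base offense level for perjury: 6.
§1 applies (level before this adjustment is 6 < 8, so +1): 6 + 1 = 7.
§2 applies: 7 + 5 = 12.
§3 applies (level before this adjustment is 12 ≥ 6, so +5): 12 + 5 = 17.
§4 applies: 17 + 2 = 19.
§5 applies: 19 − 3 = 16.
§6 applies: 16 + 3 = 19.
§7 applies: 19 + 2 = 21.
Final offense level: 21.
Criminal history: 14 prior points → Category Serious (13+).
Level 21 falls in the 11-22 band.
Grid: Level 11-22 × Category Serious = 41-51 months.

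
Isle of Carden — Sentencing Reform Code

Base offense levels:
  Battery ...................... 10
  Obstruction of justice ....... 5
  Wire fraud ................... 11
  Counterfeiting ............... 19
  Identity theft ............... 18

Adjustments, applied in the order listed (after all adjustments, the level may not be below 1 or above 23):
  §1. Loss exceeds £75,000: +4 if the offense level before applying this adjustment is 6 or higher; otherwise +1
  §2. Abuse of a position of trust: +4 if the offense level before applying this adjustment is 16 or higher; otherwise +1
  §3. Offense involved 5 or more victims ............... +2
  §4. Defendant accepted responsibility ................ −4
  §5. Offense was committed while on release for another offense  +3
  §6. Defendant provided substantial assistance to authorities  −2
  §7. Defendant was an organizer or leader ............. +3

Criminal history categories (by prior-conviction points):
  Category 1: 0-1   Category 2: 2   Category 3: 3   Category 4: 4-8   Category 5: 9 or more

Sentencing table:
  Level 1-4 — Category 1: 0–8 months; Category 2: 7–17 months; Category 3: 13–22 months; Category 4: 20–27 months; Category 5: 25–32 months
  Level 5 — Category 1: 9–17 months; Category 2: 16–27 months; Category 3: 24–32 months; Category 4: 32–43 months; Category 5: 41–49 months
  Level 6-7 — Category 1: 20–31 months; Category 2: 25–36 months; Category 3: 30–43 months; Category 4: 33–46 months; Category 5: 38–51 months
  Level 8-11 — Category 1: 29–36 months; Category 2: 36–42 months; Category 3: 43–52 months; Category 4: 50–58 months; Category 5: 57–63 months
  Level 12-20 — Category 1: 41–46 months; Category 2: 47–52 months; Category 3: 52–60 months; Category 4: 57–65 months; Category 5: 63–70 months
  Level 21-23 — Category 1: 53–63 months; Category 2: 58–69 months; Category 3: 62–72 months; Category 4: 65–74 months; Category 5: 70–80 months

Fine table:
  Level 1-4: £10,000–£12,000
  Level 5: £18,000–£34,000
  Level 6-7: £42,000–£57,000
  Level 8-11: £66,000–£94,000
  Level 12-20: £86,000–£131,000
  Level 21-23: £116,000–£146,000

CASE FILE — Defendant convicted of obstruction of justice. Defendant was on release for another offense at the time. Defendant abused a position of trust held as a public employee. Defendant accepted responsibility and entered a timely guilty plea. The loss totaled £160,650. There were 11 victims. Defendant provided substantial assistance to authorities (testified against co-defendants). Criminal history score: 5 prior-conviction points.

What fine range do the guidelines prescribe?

Base offense level for obstruction of justice: 5.
§1 applies (level before this adjustment is 5 < 6, so +1): 5 + 1 = 6.
§2 applies (level before this adjustment is 6 < 16, so +1): 6 + 1 = 7.
§3 applies: 7 + 2 = 9.
§4 applies: 9 − 4 = 5.
§5 applies: 5 + 3 = 8.
§6 applies: 8 − 2 = 6.
§7 does not apply.
Final offense level: 6.
Level 6 falls in the 6-7 band.
Fine table: Level 6-7 → £42,000–£57,000.

£42,000–£57,000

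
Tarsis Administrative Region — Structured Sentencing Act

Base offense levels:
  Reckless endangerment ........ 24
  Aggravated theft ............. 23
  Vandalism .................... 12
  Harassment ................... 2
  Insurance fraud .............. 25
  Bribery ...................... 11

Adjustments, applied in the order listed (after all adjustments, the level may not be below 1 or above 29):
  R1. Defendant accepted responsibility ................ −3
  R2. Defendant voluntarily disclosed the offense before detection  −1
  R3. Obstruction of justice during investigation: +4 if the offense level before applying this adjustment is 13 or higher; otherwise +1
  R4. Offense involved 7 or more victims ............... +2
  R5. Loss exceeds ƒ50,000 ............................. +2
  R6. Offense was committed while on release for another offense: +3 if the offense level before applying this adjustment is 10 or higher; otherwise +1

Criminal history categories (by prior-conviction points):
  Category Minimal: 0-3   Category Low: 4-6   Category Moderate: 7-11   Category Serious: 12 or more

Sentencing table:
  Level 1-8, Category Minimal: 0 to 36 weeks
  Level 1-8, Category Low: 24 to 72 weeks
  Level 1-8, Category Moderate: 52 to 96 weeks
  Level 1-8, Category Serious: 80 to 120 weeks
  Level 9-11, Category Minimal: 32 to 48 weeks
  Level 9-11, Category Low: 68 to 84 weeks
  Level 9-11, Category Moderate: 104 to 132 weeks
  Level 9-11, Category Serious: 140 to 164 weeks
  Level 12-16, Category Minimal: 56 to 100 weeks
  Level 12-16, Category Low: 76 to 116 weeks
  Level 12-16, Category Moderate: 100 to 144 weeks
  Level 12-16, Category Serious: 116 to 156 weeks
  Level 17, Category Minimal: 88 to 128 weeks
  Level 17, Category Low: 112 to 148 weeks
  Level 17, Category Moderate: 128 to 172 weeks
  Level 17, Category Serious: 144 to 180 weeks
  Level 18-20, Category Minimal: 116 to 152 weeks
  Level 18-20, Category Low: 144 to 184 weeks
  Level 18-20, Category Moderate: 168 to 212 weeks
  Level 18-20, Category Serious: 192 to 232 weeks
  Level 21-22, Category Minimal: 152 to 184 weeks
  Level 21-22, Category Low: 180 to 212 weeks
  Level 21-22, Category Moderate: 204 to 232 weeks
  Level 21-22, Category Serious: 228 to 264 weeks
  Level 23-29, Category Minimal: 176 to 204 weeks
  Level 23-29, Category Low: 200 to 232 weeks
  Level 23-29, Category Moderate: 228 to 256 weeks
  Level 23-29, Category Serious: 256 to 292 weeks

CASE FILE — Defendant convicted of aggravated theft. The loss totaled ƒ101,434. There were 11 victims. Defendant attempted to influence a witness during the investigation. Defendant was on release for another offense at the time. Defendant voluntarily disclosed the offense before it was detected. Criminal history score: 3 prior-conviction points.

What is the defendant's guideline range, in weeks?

Base offense level for aggravated theft: 23.
R1 does not apply.
R2 applies: 23 − 1 = 22.
R3 applies (level before this adjustment is 22 ≥ 13, so +4): 22 + 4 = 26.
R4 applies: 26 + 2 = 28.
R5 applies: 28 + 2 = 30.
R6 applies (level before this adjustment is 30 ≥ 10, so +3): 30 + 3 = 33.
Level 33 exceeds the maximum of 29; capped at 29.
Final offense level: 29.
Criminal history: 3 prior points → Category Minimal (0-3).
Level 29 falls in the 23-29 band.
Grid: Level 23-29 × Category Minimal = 176-204 weeks.

176-204 weeks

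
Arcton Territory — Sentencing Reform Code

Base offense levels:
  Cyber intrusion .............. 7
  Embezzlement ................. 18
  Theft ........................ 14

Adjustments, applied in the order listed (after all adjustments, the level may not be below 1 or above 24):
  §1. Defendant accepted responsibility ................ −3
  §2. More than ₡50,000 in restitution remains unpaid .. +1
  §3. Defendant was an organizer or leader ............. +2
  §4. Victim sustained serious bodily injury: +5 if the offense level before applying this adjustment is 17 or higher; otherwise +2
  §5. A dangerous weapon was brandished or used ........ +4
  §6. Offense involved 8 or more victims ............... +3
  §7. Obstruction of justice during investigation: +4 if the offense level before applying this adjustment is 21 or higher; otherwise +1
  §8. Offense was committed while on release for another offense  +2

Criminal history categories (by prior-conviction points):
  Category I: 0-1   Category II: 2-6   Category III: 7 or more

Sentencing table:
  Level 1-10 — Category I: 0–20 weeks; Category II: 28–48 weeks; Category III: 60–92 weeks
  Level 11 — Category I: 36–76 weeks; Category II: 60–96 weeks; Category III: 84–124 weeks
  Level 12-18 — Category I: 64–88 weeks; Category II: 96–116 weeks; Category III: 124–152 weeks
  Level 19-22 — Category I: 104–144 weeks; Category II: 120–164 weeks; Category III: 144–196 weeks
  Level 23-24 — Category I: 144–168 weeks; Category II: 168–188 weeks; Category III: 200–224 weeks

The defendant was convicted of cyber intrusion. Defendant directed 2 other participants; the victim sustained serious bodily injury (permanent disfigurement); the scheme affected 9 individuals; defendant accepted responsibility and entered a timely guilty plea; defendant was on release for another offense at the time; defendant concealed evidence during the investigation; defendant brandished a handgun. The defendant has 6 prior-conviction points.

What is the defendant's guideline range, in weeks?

96-116 weeks

Base offense level for cyber intrusion: 7.
§1 applies: 7 − 3 = 4.
§2 does not apply.
§3 applies: 4 + 2 = 6.
§4 applies (level before this adjustment is 6 < 17, so +2): 6 + 2 = 8.
§5 applies: 8 + 4 = 12.
§6 applies: 12 + 3 = 15.
§7 applies (level before this adjustment is 15 < 21, so +1): 15 + 1 = 16.
§8 applies: 16 + 2 = 18.
Final offense level: 18.
Criminal history: 6 prior points → Category II (2-6).
Level 18 falls in the 12-18 band.
Grid: Level 12-18 × Category II = 96-116 weeks.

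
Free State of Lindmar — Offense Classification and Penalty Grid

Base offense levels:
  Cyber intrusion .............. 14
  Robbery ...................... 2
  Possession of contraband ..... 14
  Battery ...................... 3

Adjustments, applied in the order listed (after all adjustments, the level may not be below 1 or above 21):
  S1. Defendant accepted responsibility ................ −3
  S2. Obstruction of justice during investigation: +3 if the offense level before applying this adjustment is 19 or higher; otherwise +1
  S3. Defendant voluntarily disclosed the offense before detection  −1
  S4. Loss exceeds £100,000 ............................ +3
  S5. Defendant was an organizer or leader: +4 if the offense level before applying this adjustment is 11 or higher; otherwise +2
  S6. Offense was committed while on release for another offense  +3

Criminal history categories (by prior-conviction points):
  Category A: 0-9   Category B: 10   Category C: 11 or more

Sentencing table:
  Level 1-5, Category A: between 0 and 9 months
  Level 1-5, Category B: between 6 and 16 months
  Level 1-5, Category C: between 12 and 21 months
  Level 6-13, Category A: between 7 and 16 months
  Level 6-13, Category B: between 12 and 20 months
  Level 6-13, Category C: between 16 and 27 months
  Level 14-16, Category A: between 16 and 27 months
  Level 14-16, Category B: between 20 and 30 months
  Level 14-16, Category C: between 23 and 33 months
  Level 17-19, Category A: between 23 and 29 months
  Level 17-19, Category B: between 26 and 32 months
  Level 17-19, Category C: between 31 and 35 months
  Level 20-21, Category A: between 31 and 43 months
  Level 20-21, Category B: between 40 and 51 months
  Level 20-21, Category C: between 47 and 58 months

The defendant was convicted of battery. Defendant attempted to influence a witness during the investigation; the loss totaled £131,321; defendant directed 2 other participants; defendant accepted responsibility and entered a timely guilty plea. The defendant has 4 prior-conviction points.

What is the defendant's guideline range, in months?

Base offense level for battery: 3.
S1 applies: 3 − 3 = 0.
S2 applies (level before this adjustment is 0 < 19, so +1): 0 + 1 = 1.
S3 does not apply.
S4 applies: 1 + 3 = 4.
S5 applies (level before this adjustment is 4 < 11, so +2): 4 + 2 = 6.
S6 does not apply.
Final offense level: 6.
Criminal history: 4 prior points → Category A (0-9).
Level 6 falls in the 6-13 band.
Grid: Level 6-13 × Category A = 7-16 months.

7-16 months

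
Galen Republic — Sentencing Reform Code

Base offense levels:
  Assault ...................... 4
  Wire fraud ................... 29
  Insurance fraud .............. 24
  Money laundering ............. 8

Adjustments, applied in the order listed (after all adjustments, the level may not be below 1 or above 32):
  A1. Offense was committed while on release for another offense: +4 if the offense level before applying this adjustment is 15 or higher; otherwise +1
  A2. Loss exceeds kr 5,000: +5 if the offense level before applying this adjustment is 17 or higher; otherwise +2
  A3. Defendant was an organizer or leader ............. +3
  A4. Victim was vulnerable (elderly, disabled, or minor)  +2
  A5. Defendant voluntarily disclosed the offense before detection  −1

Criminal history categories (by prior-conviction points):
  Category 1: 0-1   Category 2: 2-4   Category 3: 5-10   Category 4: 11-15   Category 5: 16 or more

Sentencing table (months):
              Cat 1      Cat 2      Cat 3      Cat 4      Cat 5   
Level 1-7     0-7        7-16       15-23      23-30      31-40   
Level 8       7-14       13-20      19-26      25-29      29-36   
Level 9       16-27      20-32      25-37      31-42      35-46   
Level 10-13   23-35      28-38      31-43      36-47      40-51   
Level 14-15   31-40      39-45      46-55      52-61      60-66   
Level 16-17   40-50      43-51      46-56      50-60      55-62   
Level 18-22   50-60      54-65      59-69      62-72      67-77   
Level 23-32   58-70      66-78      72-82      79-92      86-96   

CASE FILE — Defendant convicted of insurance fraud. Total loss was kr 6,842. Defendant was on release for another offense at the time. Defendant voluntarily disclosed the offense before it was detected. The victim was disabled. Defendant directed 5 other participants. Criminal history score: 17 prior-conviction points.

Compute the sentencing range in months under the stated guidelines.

86-96 months

Base offense level for insurance fraud: 24.
A1 applies (level before this adjustment is 24 ≥ 15, so +4): 24 + 4 = 28.
A2 applies (level before this adjustment is 28 ≥ 17, so +5): 28 + 5 = 33.
A3 applies: 33 + 3 = 36.
A4 applies: 36 + 2 = 38.
A5 applies: 38 − 1 = 37.
Level 37 exceeds the maximum of 32; capped at 32.
Final offense level: 32.
Criminal history: 17 prior points → Category 5 (16+).
Level 32 falls in the 23-32 band.
Grid: Level 23-32 × Category 5 = 86-96 months.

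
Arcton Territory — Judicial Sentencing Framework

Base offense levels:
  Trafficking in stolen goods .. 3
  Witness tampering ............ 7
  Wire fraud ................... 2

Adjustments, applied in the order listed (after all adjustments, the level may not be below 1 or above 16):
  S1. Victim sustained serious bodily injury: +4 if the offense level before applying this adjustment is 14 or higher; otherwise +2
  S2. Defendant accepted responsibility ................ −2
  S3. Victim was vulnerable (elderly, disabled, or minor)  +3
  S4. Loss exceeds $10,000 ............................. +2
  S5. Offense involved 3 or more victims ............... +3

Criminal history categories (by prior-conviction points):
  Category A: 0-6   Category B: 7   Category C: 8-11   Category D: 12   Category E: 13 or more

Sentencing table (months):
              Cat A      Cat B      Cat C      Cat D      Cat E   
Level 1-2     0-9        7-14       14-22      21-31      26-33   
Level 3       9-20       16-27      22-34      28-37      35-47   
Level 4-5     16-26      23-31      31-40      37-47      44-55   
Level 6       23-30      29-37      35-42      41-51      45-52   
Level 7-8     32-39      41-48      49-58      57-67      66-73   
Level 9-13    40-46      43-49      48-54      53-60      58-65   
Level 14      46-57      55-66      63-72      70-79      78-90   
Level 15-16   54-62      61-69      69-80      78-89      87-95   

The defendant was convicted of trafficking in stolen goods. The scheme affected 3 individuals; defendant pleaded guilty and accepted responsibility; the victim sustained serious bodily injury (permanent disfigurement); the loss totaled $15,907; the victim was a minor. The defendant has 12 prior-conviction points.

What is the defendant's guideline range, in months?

53-60 months

Base offense level for trafficking in stolen goods: 3.
S1 applies (level before this adjustment is 3 < 14, so +2): 3 + 2 = 5.
S2 applies: 5 − 2 = 3.
S3 applies: 3 + 3 = 6.
S4 applies: 6 + 2 = 8.
S5 applies: 8 + 3 = 11.
Final offense level: 11.
Criminal history: 12 prior points → Category D (12).
Level 11 falls in the 9-13 band.
Grid: Level 9-13 × Category D = 53-60 months.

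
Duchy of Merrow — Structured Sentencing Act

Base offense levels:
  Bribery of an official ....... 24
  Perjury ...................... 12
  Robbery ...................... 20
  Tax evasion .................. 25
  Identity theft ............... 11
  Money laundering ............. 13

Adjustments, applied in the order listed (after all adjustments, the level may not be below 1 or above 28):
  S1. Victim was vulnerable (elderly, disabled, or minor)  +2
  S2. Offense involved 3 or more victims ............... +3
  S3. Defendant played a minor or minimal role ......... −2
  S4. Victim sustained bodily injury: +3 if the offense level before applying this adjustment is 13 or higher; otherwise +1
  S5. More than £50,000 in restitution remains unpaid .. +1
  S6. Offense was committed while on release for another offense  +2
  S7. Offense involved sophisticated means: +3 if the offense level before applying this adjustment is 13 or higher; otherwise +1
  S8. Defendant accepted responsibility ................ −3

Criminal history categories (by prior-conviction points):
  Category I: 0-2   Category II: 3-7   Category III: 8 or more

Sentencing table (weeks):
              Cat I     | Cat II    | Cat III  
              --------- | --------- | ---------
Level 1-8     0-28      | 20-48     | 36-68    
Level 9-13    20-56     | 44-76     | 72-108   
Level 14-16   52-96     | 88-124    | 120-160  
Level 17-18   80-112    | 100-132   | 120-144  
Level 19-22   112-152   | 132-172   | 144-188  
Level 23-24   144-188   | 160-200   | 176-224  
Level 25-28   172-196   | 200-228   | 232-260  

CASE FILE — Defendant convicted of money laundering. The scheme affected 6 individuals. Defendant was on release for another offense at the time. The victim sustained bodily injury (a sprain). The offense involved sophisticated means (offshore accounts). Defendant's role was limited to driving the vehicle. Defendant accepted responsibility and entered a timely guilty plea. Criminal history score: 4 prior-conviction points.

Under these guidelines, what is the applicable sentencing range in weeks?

Base offense level for money laundering: 13.
S1 does not apply.
S2 applies: 13 + 3 = 16.
S3 applies: 16 − 2 = 14.
S4 applies (level before this adjustment is 14 ≥ 13, so +3): 14 + 3 = 17.
S5 does not apply.
S6 applies: 17 + 2 = 19.
S7 applies (level before this adjustment is 19 ≥ 13, so +3): 19 + 3 = 22.
S8 applies: 22 − 3 = 19.
Final offense level: 19.
Criminal history: 4 prior points → Category II (3-7).
Level 19 falls in the 19-22 band.
Grid: Level 19-22 × Category II = 132-172 weeks.

132-172 weeks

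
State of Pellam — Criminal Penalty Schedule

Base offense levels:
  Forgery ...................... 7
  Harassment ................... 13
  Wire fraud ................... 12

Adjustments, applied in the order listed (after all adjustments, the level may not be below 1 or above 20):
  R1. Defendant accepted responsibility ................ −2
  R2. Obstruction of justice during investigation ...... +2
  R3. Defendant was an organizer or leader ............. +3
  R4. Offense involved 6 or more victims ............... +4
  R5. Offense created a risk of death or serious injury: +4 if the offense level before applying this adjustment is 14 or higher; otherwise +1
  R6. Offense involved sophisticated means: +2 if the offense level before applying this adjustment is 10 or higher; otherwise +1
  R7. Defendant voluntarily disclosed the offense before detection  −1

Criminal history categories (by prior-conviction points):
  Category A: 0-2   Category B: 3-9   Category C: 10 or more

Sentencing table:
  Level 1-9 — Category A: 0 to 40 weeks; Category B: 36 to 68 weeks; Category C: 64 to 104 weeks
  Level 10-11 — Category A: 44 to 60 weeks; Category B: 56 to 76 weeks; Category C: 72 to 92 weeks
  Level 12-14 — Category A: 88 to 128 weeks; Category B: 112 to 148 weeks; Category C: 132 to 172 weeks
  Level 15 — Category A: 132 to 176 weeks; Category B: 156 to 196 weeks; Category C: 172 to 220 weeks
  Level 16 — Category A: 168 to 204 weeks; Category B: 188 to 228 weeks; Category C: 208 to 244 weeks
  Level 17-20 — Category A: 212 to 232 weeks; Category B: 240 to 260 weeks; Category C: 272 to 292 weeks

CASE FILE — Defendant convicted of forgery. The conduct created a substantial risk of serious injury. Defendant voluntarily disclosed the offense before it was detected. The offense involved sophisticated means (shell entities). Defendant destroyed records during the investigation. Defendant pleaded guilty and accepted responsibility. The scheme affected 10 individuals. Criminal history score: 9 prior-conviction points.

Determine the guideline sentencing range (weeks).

112-148 weeks

Base offense level for forgery: 7.
R1 applies: 7 − 2 = 5.
R2 applies: 5 + 2 = 7.
R4 applies: 7 + 4 = 11.
R5 applies (level before this adjustment is 11 < 14, so +1): 11 + 1 = 12.
R6 applies (level before this adjustment is 12 ≥ 10, so +2): 12 + 2 = 14.
R7 applies: 14 − 1 = 13.
Final offense level: 13.
Criminal history: 9 prior points → Category B (3-9).
Level 13 falls in the 12-14 band.
Grid: Level 12-14 × Category B = 112-148 weeks.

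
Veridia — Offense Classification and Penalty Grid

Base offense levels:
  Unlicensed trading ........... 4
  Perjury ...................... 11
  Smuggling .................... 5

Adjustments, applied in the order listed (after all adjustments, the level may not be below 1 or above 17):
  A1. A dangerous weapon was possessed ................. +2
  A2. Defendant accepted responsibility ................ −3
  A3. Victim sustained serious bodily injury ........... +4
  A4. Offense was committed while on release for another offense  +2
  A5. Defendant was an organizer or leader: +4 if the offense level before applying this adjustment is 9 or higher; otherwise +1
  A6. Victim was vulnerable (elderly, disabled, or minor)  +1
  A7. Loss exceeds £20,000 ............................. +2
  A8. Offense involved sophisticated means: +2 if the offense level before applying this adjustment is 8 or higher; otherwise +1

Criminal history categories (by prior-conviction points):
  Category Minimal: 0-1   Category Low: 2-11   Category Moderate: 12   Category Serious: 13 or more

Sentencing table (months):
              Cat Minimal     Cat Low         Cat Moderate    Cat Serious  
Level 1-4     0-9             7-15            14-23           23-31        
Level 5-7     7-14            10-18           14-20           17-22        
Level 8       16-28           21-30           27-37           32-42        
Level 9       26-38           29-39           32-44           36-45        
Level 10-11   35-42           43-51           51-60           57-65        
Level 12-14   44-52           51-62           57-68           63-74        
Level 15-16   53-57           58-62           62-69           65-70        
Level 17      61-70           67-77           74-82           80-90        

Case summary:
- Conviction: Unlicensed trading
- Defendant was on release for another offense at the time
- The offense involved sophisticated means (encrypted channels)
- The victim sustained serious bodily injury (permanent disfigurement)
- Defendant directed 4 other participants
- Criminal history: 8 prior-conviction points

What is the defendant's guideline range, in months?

Base offense level for unlicensed trading: 4.
A1 does not apply.
A3 applies: 4 + 4 = 8.
A4 applies: 8 + 2 = 10.
A5 applies (level before this adjustment is 10 ≥ 9, so +4): 10 + 4 = 14.
A7 does not apply.
A8 applies (level before this adjustment is 14 ≥ 8, so +2): 14 + 2 = 16.
Final offense level: 16.
Criminal history: 8 prior points → Category Low (2-11).
Level 16 falls in the 15-16 band.
Grid: Level 15-16 × Category Low = 58-62 months.

58-62 months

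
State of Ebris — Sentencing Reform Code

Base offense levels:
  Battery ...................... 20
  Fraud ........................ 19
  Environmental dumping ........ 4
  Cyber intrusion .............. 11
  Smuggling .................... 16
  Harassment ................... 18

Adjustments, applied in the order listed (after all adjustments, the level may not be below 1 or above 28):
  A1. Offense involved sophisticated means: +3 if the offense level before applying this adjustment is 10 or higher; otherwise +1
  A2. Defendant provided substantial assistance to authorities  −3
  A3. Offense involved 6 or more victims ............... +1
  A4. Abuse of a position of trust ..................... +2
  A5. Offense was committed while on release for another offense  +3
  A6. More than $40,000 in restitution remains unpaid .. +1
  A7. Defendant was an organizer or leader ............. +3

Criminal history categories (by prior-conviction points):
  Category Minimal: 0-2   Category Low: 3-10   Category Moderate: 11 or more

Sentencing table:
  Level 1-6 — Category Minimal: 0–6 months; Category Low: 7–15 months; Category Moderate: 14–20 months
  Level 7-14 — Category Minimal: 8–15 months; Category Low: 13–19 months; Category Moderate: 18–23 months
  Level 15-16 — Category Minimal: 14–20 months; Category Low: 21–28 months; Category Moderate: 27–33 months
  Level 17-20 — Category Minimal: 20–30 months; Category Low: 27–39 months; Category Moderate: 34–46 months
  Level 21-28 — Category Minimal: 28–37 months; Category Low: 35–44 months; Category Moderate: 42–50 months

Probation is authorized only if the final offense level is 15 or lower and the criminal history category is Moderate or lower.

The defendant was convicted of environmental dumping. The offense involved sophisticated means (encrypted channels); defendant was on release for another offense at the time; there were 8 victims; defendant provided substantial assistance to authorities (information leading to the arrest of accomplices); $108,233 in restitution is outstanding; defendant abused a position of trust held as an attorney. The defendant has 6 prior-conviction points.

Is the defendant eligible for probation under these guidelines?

Base offense level for environmental dumping: 4.
A1 applies (level before this adjustment is 4 < 10, so +1): 4 + 1 = 5.
A2 applies: 5 − 3 = 2.
A3 applies: 2 + 1 = 3.
A4 applies: 3 + 2 = 5.
A5 applies: 5 + 3 = 8.
A6 applies: 8 + 1 = 9.
Final offense level: 9.
Criminal history: 6 prior points → Category Low (3-10).
Level 9 falls in the 7-14 band.
Grid: Level 7-14 × Category Low = 13-19 months.
Probation check: level 9 ≤ 15 and category Low ≤ Moderate → eligible.

Yes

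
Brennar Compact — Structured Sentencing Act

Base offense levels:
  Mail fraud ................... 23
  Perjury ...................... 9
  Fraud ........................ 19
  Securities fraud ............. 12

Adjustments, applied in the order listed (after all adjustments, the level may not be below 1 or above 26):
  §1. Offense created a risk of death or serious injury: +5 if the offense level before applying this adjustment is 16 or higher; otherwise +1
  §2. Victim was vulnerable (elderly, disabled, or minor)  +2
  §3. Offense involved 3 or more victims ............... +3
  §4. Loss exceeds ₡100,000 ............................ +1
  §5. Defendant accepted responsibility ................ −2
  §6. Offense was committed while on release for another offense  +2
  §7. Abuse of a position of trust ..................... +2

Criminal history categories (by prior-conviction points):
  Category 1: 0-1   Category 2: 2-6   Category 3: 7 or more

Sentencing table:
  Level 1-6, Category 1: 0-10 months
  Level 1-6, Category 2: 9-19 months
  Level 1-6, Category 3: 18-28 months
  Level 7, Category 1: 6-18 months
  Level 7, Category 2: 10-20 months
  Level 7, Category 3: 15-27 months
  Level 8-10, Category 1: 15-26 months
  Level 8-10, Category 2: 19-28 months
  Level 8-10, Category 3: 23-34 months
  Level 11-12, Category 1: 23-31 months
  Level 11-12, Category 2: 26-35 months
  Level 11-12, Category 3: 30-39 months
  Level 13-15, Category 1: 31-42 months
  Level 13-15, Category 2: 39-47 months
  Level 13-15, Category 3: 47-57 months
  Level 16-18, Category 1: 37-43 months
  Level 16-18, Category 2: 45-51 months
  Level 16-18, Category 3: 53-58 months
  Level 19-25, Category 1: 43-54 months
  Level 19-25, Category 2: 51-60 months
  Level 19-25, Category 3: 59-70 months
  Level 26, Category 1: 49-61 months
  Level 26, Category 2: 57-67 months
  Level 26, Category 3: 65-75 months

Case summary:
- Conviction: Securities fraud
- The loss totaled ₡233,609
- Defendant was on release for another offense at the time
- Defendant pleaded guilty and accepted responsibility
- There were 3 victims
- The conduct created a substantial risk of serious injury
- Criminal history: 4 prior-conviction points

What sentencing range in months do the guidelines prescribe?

Base offense level for securities fraud: 12.
§1 applies (level before this adjustment is 12 < 16, so +1): 12 + 1 = 13.
§3 applies: 13 + 3 = 16.
§4 applies: 16 + 1 = 17.
§5 applies: 17 − 2 = 15.
§6 applies: 15 + 2 = 17.
§7 does not apply.
Final offense level: 17.
Criminal history: 4 prior points → Category 2 (2-6).
Level 17 falls in the 16-18 band.
Grid: Level 16-18 × Category 2 = 45-51 months.

45-51 months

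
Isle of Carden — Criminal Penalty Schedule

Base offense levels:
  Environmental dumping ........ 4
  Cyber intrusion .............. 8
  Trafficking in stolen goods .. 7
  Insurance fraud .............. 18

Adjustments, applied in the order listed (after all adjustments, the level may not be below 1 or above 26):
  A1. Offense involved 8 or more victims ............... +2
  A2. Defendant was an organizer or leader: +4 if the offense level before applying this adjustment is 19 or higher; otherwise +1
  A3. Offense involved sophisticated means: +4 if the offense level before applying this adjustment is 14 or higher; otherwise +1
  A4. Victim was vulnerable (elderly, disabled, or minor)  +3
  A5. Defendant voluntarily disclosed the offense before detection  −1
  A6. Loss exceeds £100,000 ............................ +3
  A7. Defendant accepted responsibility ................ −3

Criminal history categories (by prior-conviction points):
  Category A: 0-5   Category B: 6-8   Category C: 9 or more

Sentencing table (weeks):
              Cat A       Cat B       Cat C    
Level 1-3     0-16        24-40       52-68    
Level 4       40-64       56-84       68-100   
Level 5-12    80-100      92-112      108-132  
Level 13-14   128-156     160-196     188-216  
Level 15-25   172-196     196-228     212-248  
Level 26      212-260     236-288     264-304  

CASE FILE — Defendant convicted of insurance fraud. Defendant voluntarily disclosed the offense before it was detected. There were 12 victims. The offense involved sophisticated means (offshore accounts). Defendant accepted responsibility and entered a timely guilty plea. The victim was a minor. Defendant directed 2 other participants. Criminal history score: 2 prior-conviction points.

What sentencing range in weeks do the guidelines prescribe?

Base offense level for insurance fraud: 18.
A1 applies: 18 + 2 = 20.
A2 applies (level before this adjustment is 20 ≥ 19, so +4): 20 + 4 = 24.
A3 applies (level before this adjustment is 24 ≥ 14, so +4): 24 + 4 = 28.
A4 applies: 28 + 3 = 31.
A5 applies: 31 − 1 = 30.
A6 does not apply.
A7 applies: 30 − 3 = 27.
Level 27 exceeds the maximum of 26; capped at 26.
Final offense level: 26.
Criminal history: 2 prior points → Category A (0-5).
Level 26 falls in the 26 band.
Grid: Level 26 × Category A = 212-260 weeks.

212-260 weeks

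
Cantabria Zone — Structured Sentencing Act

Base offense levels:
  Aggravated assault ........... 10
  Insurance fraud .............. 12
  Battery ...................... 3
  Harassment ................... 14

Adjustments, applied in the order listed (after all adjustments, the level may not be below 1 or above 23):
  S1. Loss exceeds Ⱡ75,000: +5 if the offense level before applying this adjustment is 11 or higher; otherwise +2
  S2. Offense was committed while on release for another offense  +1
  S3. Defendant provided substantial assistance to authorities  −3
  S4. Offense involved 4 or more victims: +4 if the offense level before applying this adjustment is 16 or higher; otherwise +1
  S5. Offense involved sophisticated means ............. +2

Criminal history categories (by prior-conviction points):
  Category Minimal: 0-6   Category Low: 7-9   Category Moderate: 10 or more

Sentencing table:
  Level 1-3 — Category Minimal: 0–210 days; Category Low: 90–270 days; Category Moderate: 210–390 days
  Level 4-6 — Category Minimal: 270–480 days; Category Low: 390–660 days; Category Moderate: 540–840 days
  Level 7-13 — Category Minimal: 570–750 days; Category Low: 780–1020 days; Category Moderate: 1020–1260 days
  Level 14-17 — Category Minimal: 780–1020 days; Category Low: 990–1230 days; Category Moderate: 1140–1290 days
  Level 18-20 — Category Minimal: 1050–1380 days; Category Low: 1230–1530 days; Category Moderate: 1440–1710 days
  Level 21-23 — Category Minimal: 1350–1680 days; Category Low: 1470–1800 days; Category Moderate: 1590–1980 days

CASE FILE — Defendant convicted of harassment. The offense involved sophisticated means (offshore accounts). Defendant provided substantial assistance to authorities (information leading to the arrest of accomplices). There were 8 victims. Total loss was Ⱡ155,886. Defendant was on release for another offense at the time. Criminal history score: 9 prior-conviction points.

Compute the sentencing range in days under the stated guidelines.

Base offense level for harassment: 14.
S1 applies (level before this adjustment is 14 ≥ 11, so +5): 14 + 5 = 19.
S2 applies: 19 + 1 = 20.
S3 applies: 20 − 3 = 17.
S4 applies (level before this adjustment is 17 ≥ 16, so +4): 17 + 4 = 21.
S5 applies: 21 + 2 = 23.
Final offense level: 23.
Criminal history: 9 prior points → Category Low (7-9).
Level 23 falls in the 21-23 band.
Grid: Level 21-23 × Category Low = 1470-1800 days.

1470-1800 days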